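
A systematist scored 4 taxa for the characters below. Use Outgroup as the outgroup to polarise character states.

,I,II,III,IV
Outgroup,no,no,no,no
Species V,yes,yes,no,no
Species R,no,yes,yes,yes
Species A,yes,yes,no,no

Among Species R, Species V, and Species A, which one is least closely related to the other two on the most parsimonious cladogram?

Species R

The outgroup has state 'no' for every character, so 'yes' is the derived state throughout.
I: derived state 'yes' in Species A and Species V only — synapomorphy for {Species A, Species V}.
All ingroup taxa share the derived state 'yes' for II; it defines the ingroup but does not resolve relationships within it.
III (derived state 'yes') is unique to Species R (autapomorphy; uninformative for grouping).
IV: derived state 'yes' in Species R only — an autapomorphy, so it tells us nothing about relationships among taxa.
Most parsimonious ingroup topology: ((Species V,Species A),Species R).
Species V and Species A share a more recent common ancestor with each other than either does with Species R, so Species R is the least closely related of the three.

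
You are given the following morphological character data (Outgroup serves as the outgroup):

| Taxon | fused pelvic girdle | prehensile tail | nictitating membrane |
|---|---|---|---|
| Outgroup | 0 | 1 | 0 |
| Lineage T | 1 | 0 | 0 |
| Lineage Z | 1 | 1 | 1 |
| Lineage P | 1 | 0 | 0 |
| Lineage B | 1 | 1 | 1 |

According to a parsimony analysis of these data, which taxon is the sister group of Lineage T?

Character polarity is set by the outgroup: the derived state is whichever differs from the outgroup's state, so for prehensile tail the derived state is '0', and for the remaining characters it is '1'.
All ingroup taxa share the derived state '1' for fused pelvic girdle; it defines the ingroup but does not resolve relationships within it.
prehensile tail: derived state '0' in Lineage P and Lineage T only — synapomorphy for {Lineage P, Lineage T}.
nictitating membrane (derived state '1') is shared by Lineage B and Lineage Z — a synapomorphy uniting that clade.
Most parsimonious ingroup topology: ((Lineage T,Lineage P),(Lineage Z,Lineage B)).
Lineage T and Lineage P form a cherry on this tree, so they are sister taxa.

Lineage P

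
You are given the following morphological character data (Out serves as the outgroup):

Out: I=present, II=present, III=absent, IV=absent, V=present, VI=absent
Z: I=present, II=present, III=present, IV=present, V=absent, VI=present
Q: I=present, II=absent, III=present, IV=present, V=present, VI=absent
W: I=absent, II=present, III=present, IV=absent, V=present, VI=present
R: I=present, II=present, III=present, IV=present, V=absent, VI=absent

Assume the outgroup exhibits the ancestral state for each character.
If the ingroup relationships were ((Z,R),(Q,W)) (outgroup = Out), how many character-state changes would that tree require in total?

Map each character onto ((Z,R),(Q,W)) (rooted by Out) and count the minimum state changes it requires (Fitch parsimony):
I: 1; II: 1; III: 1; IV: 2; V: 1; VI: 2.
Total tree length = 8.

8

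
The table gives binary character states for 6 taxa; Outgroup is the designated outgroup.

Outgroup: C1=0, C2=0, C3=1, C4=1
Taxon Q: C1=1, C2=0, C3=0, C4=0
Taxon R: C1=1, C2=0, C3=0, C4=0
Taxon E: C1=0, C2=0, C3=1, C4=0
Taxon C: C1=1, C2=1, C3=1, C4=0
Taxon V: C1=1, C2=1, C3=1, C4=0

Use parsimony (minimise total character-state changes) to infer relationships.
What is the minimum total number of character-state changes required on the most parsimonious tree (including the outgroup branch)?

4

Character polarity is set by the outgroup: the derived state is whichever differs from the outgroup's state, so for C3, C4 the derived state is '0', and for the remaining characters it is '1'.
C1 (derived state '1') is shared by Taxon C, Taxon Q, Taxon R, and Taxon V — a synapomorphy uniting that clade.
Only Taxon C and Taxon V show the derived state '1' for C2, supporting them as a clade.
Only Taxon Q and Taxon R show the derived state '0' for C3, supporting them as a clade.
All ingroup taxa share the derived state '0' for C4; it defines the ingroup but does not resolve relationships within it.
Most parsimonious ingroup topology: (((Taxon Q,Taxon R),(Taxon C,Taxon V)),Taxon E).
Changes per character on this tree: C1: 1; C2: 1; C3: 1; C4: 1.
Total = 4.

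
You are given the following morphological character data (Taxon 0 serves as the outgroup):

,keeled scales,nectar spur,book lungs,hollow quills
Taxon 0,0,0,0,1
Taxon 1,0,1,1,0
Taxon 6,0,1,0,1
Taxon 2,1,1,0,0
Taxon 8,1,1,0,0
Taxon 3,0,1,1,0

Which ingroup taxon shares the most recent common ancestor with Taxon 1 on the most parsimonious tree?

Character polarity is set by the outgroup: the derived state is whichever differs from the outgroup's state, so for hollow quills the derived state is '0', and for the remaining characters it is '1'.
Only Taxon 2 and Taxon 8 show the derived state '1' for keeled scales, supporting them as a clade.
nectar spur (derived state '1') is shared by all ingroup taxa — unites the whole ingroup.
book lungs (derived state '1') is shared by Taxon 1 and Taxon 3 — a synapomorphy uniting that clade.
hollow quills: derived state '0' in Taxon 1, Taxon 2, Taxon 3, and Taxon 8 only — synapomorphy for {Taxon 1, Taxon 2, Taxon 3, Taxon 8}.
Most parsimonious ingroup topology: (((Taxon 1,Taxon 3),(Taxon 2,Taxon 8)),Taxon 6).
Taxon 1 and Taxon 3 form a cherry on this tree, so they are sister taxa.

Taxon 3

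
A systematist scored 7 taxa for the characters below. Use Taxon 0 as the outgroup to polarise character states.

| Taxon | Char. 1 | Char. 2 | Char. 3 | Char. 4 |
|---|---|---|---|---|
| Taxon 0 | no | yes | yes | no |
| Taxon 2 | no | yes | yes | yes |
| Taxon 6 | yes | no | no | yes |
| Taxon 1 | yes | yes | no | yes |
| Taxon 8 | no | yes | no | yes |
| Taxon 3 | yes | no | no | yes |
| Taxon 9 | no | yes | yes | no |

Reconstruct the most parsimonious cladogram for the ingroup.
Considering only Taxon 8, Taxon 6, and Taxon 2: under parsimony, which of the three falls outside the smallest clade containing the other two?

Taxon 2

Character polarity is set by the outgroup: the derived state is whichever differs from the outgroup's state, so for Char. 2, Char. 3 the derived state is 'no', and for the remaining characters it is 'yes'.
Char. 1: derived state 'yes' in Taxon 1, Taxon 3, and Taxon 6 only — synapomorphy for {Taxon 1, Taxon 3, Taxon 6}.
Only Taxon 3 and Taxon 6 show the derived state 'no' for Char. 2, supporting them as a clade.
Char. 3: derived state 'no' in Taxon 1, Taxon 3, Taxon 6, and Taxon 8 only — synapomorphy for {Taxon 1, Taxon 3, Taxon 6, Taxon 8}.
Char. 4 (derived state 'yes') is shared by Taxon 1, Taxon 2, Taxon 3, Taxon 6, and Taxon 8 — a synapomorphy uniting that clade.
Most parsimonious ingroup topology: ((Taxon 2,(((Taxon 6,Taxon 3),Taxon 1),Taxon 8)),Taxon 9).
Taxon 8 and Taxon 6 share a more recent common ancestor with each other than either does with Taxon 2, so Taxon 2 is the least closely related of the three.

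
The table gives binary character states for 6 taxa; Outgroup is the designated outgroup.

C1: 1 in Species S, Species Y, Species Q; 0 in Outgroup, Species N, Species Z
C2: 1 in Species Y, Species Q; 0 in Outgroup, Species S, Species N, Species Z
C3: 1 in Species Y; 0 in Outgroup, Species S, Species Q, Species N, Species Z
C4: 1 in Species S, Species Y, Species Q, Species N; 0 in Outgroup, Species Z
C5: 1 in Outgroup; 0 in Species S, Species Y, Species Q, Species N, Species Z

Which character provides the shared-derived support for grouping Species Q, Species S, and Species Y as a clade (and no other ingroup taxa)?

C1

Character polarity is set by the outgroup: the derived state is whichever differs from the outgroup's state, so for C5 the derived state is '0', and for the remaining characters it is '1'.
Only Species Q, Species S, and Species Y show the derived state '1' for C1, supporting them as a clade.
C2 (derived state '1') is shared by Species Q and Species Y — a synapomorphy uniting that clade.
C3: derived state '1' in Species Y only — an autapomorphy, so it tells us nothing about relationships among taxa.
C4: derived state '1' in Species N, Species Q, Species S, and Species Y only — synapomorphy for {Species N, Species Q, Species S, Species Y}.
C5 (derived state '0') is shared by all ingroup taxa — unites the whole ingroup.
Most parsimonious ingroup topology: (((Species S,(Species Y,Species Q)),Species N),Species Z).
The clade {Species Q, Species S, Species Y} is supported by C1: its derived state '1' occurs in exactly those taxa and in no other taxon (including the outgroup).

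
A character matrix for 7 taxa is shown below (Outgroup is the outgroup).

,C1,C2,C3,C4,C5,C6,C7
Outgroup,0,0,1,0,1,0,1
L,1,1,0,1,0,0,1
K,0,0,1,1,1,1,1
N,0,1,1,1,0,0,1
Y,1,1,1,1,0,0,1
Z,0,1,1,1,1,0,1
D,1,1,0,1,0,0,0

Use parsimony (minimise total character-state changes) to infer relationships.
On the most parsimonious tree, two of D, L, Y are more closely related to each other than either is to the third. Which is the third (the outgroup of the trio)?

Y

Character polarity is set by the outgroup: the derived state is whichever differs from the outgroup's state, so for C3, C5, C7 the derived state is '0', and for the remaining characters it is '1'.
C1: derived state '1' in D, L, and Y only — synapomorphy for {D, L, Y}.
C2 (derived state '1') is shared by D, L, N, Y, and Z — a synapomorphy uniting that clade.
C3 (derived state '0') is shared by D and L — a synapomorphy uniting that clade.
C4 (derived state '1') is shared by all ingroup taxa — unites the whole ingroup.
C5: derived state '0' in D, L, N, and Y only — synapomorphy for {D, L, N, Y}.
C6 (derived state '1') is unique to K (autapomorphy; uninformative for grouping).
C7: derived state '0' in D only — an autapomorphy, so it tells us nothing about relationships among taxa.
Most parsimonious ingroup topology: (((((L,D),Y),N),Z),K).
D and L share a more recent common ancestor with each other than either does with Y, so Y is the least closely related of the three.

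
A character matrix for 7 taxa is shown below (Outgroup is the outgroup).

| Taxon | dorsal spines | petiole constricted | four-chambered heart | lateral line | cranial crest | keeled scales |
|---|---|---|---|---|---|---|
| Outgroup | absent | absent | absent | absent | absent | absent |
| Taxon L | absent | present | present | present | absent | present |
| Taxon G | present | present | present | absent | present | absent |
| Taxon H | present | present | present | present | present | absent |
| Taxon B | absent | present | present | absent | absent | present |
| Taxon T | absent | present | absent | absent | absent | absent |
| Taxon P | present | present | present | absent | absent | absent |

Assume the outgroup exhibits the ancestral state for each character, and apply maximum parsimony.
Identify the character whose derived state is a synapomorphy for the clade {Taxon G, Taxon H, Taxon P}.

dorsal spines

The outgroup has state 'absent' for every character, so 'present' is the derived state throughout.
dorsal spines (derived state 'present') is shared by Taxon G, Taxon H, and Taxon P — a synapomorphy uniting that clade.
All ingroup taxa share the derived state 'present' for petiole constricted; it defines the ingroup but does not resolve relationships within it.
Only Taxon B, Taxon G, Taxon H, Taxon L, and Taxon P show the derived state 'present' for four-chambered heart, supporting them as a clade.
lateral line groups Taxon H and Taxon L, which is incompatible with the clades supported by the remaining characters; treating it as convergent (homoplasy) costs fewer steps than any alternative tree.
cranial crest (derived state 'present') is shared by Taxon G and Taxon H — a synapomorphy uniting that clade.
Only Taxon B and Taxon L show the derived state 'present' for keeled scales, supporting them as a clade.
Most parsimonious ingroup topology: ((((Taxon G,Taxon H),Taxon P),(Taxon B,Taxon L)),Taxon T).
The clade {Taxon G, Taxon H, Taxon P} is supported by dorsal spines: its derived state 'present' occurs in exactly those taxa and in no other taxon (including the outgroup).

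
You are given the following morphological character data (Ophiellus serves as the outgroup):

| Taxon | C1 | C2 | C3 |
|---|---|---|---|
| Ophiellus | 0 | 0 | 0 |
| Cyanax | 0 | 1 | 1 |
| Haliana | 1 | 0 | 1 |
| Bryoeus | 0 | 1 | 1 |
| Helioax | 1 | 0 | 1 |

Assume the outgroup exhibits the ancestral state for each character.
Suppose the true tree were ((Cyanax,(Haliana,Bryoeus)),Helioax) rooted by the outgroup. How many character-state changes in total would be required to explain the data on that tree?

5

Map each character onto ((Cyanax,(Haliana,Bryoeus)),Helioax) (rooted by Ophiellus) and count the minimum state changes it requires (Fitch parsimony):
C1: 2; C2: 2; C3: 1.
Total tree length = 5.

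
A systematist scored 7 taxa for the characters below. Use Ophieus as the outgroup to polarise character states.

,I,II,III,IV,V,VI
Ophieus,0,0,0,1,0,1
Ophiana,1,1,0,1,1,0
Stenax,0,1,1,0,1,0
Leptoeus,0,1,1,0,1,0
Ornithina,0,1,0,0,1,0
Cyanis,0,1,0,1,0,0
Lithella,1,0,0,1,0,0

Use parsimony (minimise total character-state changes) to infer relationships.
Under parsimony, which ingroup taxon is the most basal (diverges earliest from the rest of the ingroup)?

Lithella

Character polarity is set by the outgroup: the derived state is whichever differs from the outgroup's state, so for IV, VI the derived state is '0', and for the remaining characters it is '1'.
I groups Lithella and Ophiana, which is incompatible with the clades supported by the remaining characters; treating it as convergent (homoplasy) costs fewer steps than any alternative tree.
II (derived state '1') is shared by Cyanis, Leptoeus, Ophiana, Ornithina, and Stenax — a synapomorphy uniting that clade.
III: derived state '1' in Leptoeus and Stenax only — synapomorphy for {Leptoeus, Stenax}.
IV (derived state '0') is shared by Leptoeus, Ornithina, and Stenax — a synapomorphy uniting that clade.
V: derived state '1' in Leptoeus, Ophiana, Ornithina, and Stenax only — synapomorphy for {Leptoeus, Ophiana, Ornithina, Stenax}.
All ingroup taxa share the derived state '0' for VI; it defines the ingroup but does not resolve relationships within it.
Most parsimonious ingroup topology: (((Ophiana,((Stenax,Leptoeus),Ornithina)),Cyanis),Lithella).
Lithella is sister to the clade containing all other ingroup taxa, so it is the earliest-diverging (most basal) ingroup lineage.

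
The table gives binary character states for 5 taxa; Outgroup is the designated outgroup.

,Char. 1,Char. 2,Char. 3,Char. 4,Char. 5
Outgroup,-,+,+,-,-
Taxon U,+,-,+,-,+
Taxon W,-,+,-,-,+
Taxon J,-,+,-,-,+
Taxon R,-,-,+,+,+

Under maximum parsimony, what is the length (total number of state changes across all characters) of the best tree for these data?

Character polarity is set by the outgroup: the derived state is whichever differs from the outgroup's state, so for Char. 2, Char. 3 the derived state is '-', and for the remaining characters it is '+'.
Char. 1 (derived state '+') is unique to Taxon U (autapomorphy; uninformative for grouping).
Only Taxon R and Taxon U show the derived state '-' for Char. 2, supporting them as a clade.
Only Taxon J and Taxon W show the derived state '-' for Char. 3, supporting them as a clade.
Char. 4: derived state '+' in Taxon R only — an autapomorphy, so it tells us nothing about relationships among taxa.
All ingroup taxa share the derived state '+' for Char. 5; it defines the ingroup but does not resolve relationships within it.
Most parsimonious ingroup topology: ((Taxon U,Taxon R),(Taxon W,Taxon J)).
Changes per character on this tree: Char. 1: 1; Char. 2: 1; Char. 3: 1; Char. 4: 1; Char. 5: 1.
Total = 5.

5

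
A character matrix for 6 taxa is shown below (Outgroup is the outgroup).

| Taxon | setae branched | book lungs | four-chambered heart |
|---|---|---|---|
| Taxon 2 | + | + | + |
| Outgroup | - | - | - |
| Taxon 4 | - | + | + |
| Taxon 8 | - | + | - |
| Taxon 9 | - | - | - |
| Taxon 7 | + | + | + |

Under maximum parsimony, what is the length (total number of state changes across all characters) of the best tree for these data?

3

The outgroup has state '-' for every character, so '+' is the derived state throughout.
setae branched (derived state '+') is shared by Taxon 2 and Taxon 7 — a synapomorphy uniting that clade.
book lungs: derived state '+' in Taxon 2, Taxon 4, Taxon 7, and Taxon 8 only — synapomorphy for {Taxon 2, Taxon 4, Taxon 7, Taxon 8}.
four-chambered heart: derived state '+' in Taxon 2, Taxon 4, and Taxon 7 only — synapomorphy for {Taxon 2, Taxon 4, Taxon 7}.
Most parsimonious ingroup topology: ((((Taxon 7,Taxon 2),Taxon 4),Taxon 8),Taxon 9).
Changes per character on this tree: setae branched: 1; book lungs: 1; four-chambered heart: 1.
Total = 3.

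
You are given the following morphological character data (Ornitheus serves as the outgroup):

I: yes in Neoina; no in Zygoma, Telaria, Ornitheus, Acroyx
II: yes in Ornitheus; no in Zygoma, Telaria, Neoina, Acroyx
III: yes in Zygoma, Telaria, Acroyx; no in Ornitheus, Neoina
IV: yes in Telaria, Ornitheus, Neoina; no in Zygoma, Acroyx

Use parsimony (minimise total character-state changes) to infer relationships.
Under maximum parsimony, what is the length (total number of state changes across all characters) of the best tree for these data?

Character polarity is set by the outgroup: the derived state is whichever differs from the outgroup's state, so for II, IV the derived state is 'no', and for the remaining characters it is 'yes'.
I: derived state 'yes' in Neoina only — an autapomorphy, so it tells us nothing about relationships among taxa.
II (derived state 'no') is shared by all ingroup taxa — unites the whole ingroup.
Only Acroyx, Telaria, and Zygoma show the derived state 'yes' for III, supporting them as a clade.
IV (derived state 'no') is shared by Acroyx and Zygoma — a synapomorphy uniting that clade.
Most parsimonious ingroup topology: (((Acroyx,Zygoma),Telaria),Neoina).
Changes per character on this tree: I: 1; II: 1; III: 1; IV: 1.
Total = 4.

4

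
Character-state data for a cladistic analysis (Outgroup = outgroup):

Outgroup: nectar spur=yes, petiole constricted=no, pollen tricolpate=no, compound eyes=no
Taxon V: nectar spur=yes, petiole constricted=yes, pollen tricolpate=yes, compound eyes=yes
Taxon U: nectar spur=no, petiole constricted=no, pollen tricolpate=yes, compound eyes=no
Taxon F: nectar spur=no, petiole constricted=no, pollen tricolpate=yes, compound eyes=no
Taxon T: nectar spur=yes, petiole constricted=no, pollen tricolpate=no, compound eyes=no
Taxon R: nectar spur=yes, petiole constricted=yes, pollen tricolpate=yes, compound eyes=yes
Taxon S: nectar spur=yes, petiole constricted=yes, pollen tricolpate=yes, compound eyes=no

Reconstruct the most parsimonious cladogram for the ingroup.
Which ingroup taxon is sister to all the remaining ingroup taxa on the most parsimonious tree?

Taxon T

Character polarity is set by the outgroup: the derived state is whichever differs from the outgroup's state, so for nectar spur the derived state is 'no', and for the remaining characters it is 'yes'.
Only Taxon F and Taxon U show the derived state 'no' for nectar spur, supporting them as a clade.
petiole constricted: derived state 'yes' in Taxon R, Taxon S, and Taxon V only — synapomorphy for {Taxon R, Taxon S, Taxon V}.
Only Taxon F, Taxon R, Taxon S, Taxon U, and Taxon V show the derived state 'yes' for pollen tricolpate, supporting them as a clade.
compound eyes (derived state 'yes') is shared by Taxon R and Taxon V — a synapomorphy uniting that clade.
Most parsimonious ingroup topology: ((((Taxon V,Taxon R),Taxon S),(Taxon U,Taxon F)),Taxon T).
Taxon T is sister to the clade containing all other ingroup taxa, so it is the earliest-diverging (most basal) ingroup lineage.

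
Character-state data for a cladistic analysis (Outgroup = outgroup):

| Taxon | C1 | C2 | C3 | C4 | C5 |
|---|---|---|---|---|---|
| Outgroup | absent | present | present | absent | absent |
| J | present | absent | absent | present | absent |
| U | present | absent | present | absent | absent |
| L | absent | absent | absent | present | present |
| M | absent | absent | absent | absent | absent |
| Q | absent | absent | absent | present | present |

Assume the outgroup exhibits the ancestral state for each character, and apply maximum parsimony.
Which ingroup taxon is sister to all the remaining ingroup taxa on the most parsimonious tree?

U

Character polarity is set by the outgroup: the derived state is whichever differs from the outgroup's state, so for C2, C3 the derived state is 'absent', and for the remaining characters it is 'present'.
C1 groups J and U, which is incompatible with the clades supported by the remaining characters; treating it as convergent (homoplasy) costs fewer steps than any alternative tree.
C2 (derived state 'absent') is shared by all ingroup taxa — unites the whole ingroup.
Only J, L, M, and Q show the derived state 'absent' for C3, supporting them as a clade.
Only J, L, and Q show the derived state 'present' for C4, supporting them as a clade.
C5: derived state 'present' in L and Q only — synapomorphy for {L, Q}.
Most parsimonious ingroup topology: (((J,(L,Q)),M),U).
U is sister to the clade containing all other ingroup taxa, so it is the earliest-diverging (most basal) ingroup lineage.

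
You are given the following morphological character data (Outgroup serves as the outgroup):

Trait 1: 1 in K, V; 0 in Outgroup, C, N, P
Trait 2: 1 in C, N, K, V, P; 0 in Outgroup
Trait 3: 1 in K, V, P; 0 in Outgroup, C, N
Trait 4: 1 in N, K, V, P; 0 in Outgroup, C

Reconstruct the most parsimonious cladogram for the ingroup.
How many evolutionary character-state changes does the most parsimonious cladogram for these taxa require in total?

4

The outgroup has state '0' for every character, so '1' is the derived state throughout.
Trait 1 (derived state '1') is shared by K and V — a synapomorphy uniting that clade.
All ingroup taxa share the derived state '1' for Trait 2; it defines the ingroup but does not resolve relationships within it.
Trait 3 (derived state '1') is shared by K, P, and V — a synapomorphy uniting that clade.
Trait 4: derived state '1' in K, N, P, and V only — synapomorphy for {K, N, P, V}.
Most parsimonious ingroup topology: (C,(N,((K,V),P))).
Changes per character on this tree: Trait 1: 1; Trait 2: 1; Trait 3: 1; Trait 4: 1.
Total = 4.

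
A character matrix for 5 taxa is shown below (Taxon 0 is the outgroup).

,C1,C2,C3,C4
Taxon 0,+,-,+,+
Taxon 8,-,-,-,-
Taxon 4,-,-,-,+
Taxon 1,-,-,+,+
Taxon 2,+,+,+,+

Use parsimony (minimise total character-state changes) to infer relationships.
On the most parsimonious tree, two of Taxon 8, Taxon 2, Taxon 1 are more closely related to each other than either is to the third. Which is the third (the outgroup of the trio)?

Taxon 2

Character polarity is set by the outgroup: the derived state is whichever differs from the outgroup's state, so for C1, C3, C4 the derived state is '-', and for the remaining characters it is '+'.
C1 (derived state '-') is shared by Taxon 1, Taxon 4, and Taxon 8 — a synapomorphy uniting that clade.
C2: derived state '+' in Taxon 2 only — an autapomorphy, so it tells us nothing about relationships among taxa.
C3: derived state '-' in Taxon 4 and Taxon 8 only — synapomorphy for {Taxon 4, Taxon 8}.
C4: derived state '-' in Taxon 8 only — an autapomorphy, so it tells us nothing about relationships among taxa.
Most parsimonious ingroup topology: (((Taxon 8,Taxon 4),Taxon 1),Taxon 2).
Taxon 8 and Taxon 1 share a more recent common ancestor with each other than either does with Taxon 2, so Taxon 2 is the least closely related of the three.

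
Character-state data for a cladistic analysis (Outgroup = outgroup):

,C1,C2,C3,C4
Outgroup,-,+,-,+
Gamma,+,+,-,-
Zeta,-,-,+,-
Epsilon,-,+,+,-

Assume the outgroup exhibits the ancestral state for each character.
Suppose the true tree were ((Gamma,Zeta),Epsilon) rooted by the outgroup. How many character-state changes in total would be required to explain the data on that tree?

Map each character onto ((Gamma,Zeta),Epsilon) (rooted by Outgroup) and count the minimum state changes it requires (Fitch parsimony):
C1: 1; C2: 1; C3: 2; C4: 1.
Total tree length = 5.

5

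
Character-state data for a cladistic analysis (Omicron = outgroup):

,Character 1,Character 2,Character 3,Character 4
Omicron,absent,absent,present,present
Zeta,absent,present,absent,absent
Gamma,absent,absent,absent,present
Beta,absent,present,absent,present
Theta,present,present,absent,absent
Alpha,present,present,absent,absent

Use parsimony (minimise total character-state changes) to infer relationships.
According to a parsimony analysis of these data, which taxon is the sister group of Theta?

Alpha

Character polarity is set by the outgroup: the derived state is whichever differs from the outgroup's state, so for Character 3, Character 4 the derived state is 'absent', and for the remaining characters it is 'present'.
Character 1 (derived state 'present') is shared by Alpha and Theta — a synapomorphy uniting that clade.
Only Alpha, Beta, Theta, and Zeta show the derived state 'present' for Character 2, supporting them as a clade.
All ingroup taxa share the derived state 'absent' for Character 3; it defines the ingroup but does not resolve relationships within it.
Only Alpha, Theta, and Zeta show the derived state 'absent' for Character 4, supporting them as a clade.
Most parsimonious ingroup topology: (((Zeta,(Theta,Alpha)),Beta),Gamma).
Theta and Alpha form a cherry on this tree, so they are sister taxa.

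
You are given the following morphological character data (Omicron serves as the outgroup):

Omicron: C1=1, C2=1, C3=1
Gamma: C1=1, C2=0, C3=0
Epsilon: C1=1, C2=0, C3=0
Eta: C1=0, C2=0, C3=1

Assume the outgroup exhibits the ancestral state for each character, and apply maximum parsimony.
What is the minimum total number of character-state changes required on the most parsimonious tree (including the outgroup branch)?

3

The outgroup has state '1' for every character, so '0' is the derived state throughout.
C1: derived state '0' in Eta only — an autapomorphy, so it tells us nothing about relationships among taxa.
All ingroup taxa share the derived state '0' for C2; it defines the ingroup but does not resolve relationships within it.
Only Epsilon and Gamma show the derived state '0' for C3, supporting them as a clade.
Most parsimonious ingroup topology: ((Gamma,Epsilon),Eta).
Changes per character on this tree: C1: 1; C2: 1; C3: 1.
Total = 3.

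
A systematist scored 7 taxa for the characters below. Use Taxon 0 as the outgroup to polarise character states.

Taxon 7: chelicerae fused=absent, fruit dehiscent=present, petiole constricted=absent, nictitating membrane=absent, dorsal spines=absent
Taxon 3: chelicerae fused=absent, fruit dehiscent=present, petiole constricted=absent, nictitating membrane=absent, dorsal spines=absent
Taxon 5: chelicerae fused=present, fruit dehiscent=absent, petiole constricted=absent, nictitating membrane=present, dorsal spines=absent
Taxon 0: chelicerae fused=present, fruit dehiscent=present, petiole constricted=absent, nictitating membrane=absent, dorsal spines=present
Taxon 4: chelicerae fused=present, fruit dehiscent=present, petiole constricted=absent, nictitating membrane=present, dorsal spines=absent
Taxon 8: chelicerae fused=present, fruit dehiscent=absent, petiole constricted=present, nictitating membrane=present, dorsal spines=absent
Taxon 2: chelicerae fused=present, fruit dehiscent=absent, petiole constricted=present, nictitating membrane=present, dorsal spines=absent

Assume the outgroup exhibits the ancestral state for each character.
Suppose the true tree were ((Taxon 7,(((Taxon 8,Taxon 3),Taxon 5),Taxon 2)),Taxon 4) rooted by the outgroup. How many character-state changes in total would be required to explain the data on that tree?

Map each character onto ((Taxon 7,(((Taxon 8,Taxon 3),Taxon 5),Taxon 2)),Taxon 4) (rooted by Taxon 0) and count the minimum state changes it requires (Fitch parsimony):
chelicerae fused: 2; fruit dehiscent: 2; petiole constricted: 2; nictitating membrane: 3; dorsal spines: 1.
Total tree length = 10.

10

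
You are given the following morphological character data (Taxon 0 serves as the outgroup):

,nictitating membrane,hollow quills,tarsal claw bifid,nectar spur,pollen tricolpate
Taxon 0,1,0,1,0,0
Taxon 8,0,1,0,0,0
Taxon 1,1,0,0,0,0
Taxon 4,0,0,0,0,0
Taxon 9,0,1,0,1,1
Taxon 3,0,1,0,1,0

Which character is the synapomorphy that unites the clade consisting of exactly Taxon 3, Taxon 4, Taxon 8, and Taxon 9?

nictitating membrane

Character polarity is set by the outgroup: the derived state is whichever differs from the outgroup's state, so for nictitating membrane, tarsal claw bifid the derived state is '0', and for the remaining characters it is '1'.
Only Taxon 3, Taxon 4, Taxon 8, and Taxon 9 show the derived state '0' for nictitating membrane, supporting them as a clade.
hollow quills: derived state '1' in Taxon 3, Taxon 8, and Taxon 9 only — synapomorphy for {Taxon 3, Taxon 8, Taxon 9}.
All ingroup taxa share the derived state '0' for tarsal claw bifid; it defines the ingroup but does not resolve relationships within it.
Only Taxon 3 and Taxon 9 show the derived state '1' for nectar spur, supporting them as a clade.
pollen tricolpate (derived state '1') is unique to Taxon 9 (autapomorphy; uninformative for grouping).
Most parsimonious ingroup topology: (((Taxon 8,(Taxon 9,Taxon 3)),Taxon 4),Taxon 1).
The clade {Taxon 3, Taxon 4, Taxon 8, Taxon 9} is supported by nictitating membrane: its derived state '0' occurs in exactly those taxa and in no other taxon (including the outgroup).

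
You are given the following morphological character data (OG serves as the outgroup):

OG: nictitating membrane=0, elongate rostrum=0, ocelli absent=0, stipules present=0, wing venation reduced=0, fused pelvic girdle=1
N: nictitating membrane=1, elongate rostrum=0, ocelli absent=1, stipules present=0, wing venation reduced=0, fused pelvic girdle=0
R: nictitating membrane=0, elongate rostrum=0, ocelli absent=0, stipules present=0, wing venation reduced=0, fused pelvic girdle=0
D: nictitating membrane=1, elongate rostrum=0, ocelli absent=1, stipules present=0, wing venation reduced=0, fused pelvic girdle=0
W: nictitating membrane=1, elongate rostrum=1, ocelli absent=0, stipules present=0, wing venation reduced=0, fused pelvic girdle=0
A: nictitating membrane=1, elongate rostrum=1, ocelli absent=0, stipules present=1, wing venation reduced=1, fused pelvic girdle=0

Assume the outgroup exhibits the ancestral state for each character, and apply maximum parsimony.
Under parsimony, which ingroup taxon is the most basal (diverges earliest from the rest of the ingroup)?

R

Character polarity is set by the outgroup: the derived state is whichever differs from the outgroup's state, so for fused pelvic girdle the derived state is '0', and for the remaining characters it is '1'.
Only A, D, N, and W show the derived state '1' for nictitating membrane, supporting them as a clade.
Only A and W show the derived state '1' for elongate rostrum, supporting them as a clade.
ocelli absent (derived state '1') is shared by D and N — a synapomorphy uniting that clade.
stipules present: derived state '1' in A only — an autapomorphy, so it tells us nothing about relationships among taxa.
wing venation reduced (derived state '1') is unique to A (autapomorphy; uninformative for grouping).
fused pelvic girdle (derived state '0') is shared by all ingroup taxa — unites the whole ingroup.
Most parsimonious ingroup topology: (((N,D),(W,A)),R).
R is sister to the clade containing all other ingroup taxa, so it is the earliest-diverging (most basal) ingroup lineage.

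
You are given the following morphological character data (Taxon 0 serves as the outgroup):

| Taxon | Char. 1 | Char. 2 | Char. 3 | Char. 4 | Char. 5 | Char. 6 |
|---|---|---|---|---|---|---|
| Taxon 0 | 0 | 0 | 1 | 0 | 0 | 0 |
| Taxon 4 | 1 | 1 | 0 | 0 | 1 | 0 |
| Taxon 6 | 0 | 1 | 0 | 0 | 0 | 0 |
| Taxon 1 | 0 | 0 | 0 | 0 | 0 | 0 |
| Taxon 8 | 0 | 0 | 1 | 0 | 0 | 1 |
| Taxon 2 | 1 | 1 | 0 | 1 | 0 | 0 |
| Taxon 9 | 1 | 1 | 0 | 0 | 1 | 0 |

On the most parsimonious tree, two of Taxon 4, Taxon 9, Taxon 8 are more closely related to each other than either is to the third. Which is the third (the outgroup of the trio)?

Taxon 8

Character polarity is set by the outgroup: the derived state is whichever differs from the outgroup's state, so for Char. 3 the derived state is '0', and for the remaining characters it is '1'.
Char. 1: derived state '1' in Taxon 2, Taxon 4, and Taxon 9 only — synapomorphy for {Taxon 2, Taxon 4, Taxon 9}.
Only Taxon 2, Taxon 4, Taxon 6, and Taxon 9 show the derived state '1' for Char. 2, supporting them as a clade.
Char. 3 (derived state '0') is shared by Taxon 1, Taxon 2, Taxon 4, Taxon 6, and Taxon 9 — a synapomorphy uniting that clade.
Char. 4 (derived state '1') is unique to Taxon 2 (autapomorphy; uninformative for grouping).
Char. 5: derived state '1' in Taxon 4 and Taxon 9 only — synapomorphy for {Taxon 4, Taxon 9}.
Char. 6: derived state '1' in Taxon 8 only — an autapomorphy, so it tells us nothing about relationships among taxa.
Most parsimonious ingroup topology: (((((Taxon 4,Taxon 9),Taxon 2),Taxon 6),Taxon 1),Taxon 8).
Taxon 4 and Taxon 9 share a more recent common ancestor with each other than either does with Taxon 8, so Taxon 8 is the least closely related of the three.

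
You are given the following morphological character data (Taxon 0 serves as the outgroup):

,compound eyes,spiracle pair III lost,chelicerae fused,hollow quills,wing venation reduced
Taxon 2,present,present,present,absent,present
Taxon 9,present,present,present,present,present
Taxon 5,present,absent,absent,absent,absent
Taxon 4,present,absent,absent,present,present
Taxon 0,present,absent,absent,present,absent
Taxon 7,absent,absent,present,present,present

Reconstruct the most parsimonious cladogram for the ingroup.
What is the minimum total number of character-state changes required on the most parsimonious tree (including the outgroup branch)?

6

Character polarity is set by the outgroup: the derived state is whichever differs from the outgroup's state, so for compound eyes, hollow quills the derived state is 'absent', and for the remaining characters it is 'present'.
compound eyes (derived state 'absent') is unique to Taxon 7 (autapomorphy; uninformative for grouping).
Only Taxon 2 and Taxon 9 show the derived state 'present' for spiracle pair III lost, supporting them as a clade.
chelicerae fused: derived state 'present' in Taxon 2, Taxon 7, and Taxon 9 only — synapomorphy for {Taxon 2, Taxon 7, Taxon 9}.
hollow quills (state 'absent') occurs in Taxon 2 and Taxon 5 but conflicts with the nesting implied by the other characters — most parsimoniously interpreted as homoplasy.
wing venation reduced: derived state 'present' in Taxon 2, Taxon 4, Taxon 7, and Taxon 9 only — synapomorphy for {Taxon 2, Taxon 4, Taxon 7, Taxon 9}.
Most parsimonious ingroup topology: (((Taxon 7,(Taxon 2,Taxon 9)),Taxon 4),Taxon 5).
Changes per character on this tree: compound eyes: 1; spiracle pair III lost: 1; chelicerae fused: 1; hollow quills: 2; wing venation reduced: 1.
Total = 6.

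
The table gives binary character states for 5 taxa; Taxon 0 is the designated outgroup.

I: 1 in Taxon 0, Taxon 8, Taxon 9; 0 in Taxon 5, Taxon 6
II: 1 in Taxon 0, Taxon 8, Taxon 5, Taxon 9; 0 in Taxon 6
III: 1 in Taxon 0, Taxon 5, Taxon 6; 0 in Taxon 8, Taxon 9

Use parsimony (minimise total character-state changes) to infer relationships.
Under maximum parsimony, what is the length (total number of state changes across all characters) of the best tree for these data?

The outgroup has state '1' for every character, so '0' is the derived state throughout.
I: derived state '0' in Taxon 5 and Taxon 6 only — synapomorphy for {Taxon 5, Taxon 6}.
II: derived state '0' in Taxon 6 only — an autapomorphy, so it tells us nothing about relationships among taxa.
III (derived state '0') is shared by Taxon 8 and Taxon 9 — a synapomorphy uniting that clade.
Most parsimonious ingroup topology: ((Taxon 8,Taxon 9),(Taxon 5,Taxon 6)).
Changes per character on this tree: I: 1; II: 1; III: 1.
Total = 3.

3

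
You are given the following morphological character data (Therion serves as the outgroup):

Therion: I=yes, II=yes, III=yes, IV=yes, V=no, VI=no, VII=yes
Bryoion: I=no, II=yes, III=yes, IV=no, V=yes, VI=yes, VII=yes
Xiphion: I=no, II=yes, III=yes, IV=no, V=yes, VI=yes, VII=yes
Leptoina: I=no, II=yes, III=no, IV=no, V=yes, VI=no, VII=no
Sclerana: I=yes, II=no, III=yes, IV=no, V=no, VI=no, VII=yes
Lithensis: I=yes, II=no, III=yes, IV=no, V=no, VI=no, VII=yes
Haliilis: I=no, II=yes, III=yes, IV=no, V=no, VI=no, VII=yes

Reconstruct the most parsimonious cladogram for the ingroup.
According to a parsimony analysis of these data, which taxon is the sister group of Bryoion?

Xiphion

Character polarity is set by the outgroup: the derived state is whichever differs from the outgroup's state, so for I, II, III, IV, VII the derived state is 'no', and for the remaining characters it is 'yes'.
I: derived state 'no' in Bryoion, Haliilis, Leptoina, and Xiphion only — synapomorphy for {Bryoion, Haliilis, Leptoina, Xiphion}.
Only Lithensis and Sclerana show the derived state 'no' for II, supporting them as a clade.
III: derived state 'no' in Leptoina only — an autapomorphy, so it tells us nothing about relationships among taxa.
All ingroup taxa share the derived state 'no' for IV; it defines the ingroup but does not resolve relationships within it.
V: derived state 'yes' in Bryoion, Leptoina, and Xiphion only — synapomorphy for {Bryoion, Leptoina, Xiphion}.
VI (derived state 'yes') is shared by Bryoion and Xiphion — a synapomorphy uniting that clade.
VII: derived state 'no' in Leptoina only — an autapomorphy, so it tells us nothing about relationships among taxa.
Most parsimonious ingroup topology: ((((Bryoion,Xiphion),Leptoina),Haliilis),(Sclerana,Lithensis)).
Bryoion and Xiphion form a cherry on this tree, so they are sister taxa.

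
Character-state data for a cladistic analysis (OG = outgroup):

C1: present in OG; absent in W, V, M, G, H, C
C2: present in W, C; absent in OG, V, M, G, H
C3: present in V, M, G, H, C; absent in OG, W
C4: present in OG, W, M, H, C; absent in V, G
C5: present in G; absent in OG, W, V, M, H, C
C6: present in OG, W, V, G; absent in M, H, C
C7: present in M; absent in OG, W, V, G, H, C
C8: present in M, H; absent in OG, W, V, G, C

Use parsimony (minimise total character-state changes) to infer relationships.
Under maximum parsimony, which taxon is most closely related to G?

Character polarity is set by the outgroup: the derived state is whichever differs from the outgroup's state, so for C1, C4, C6 the derived state is 'absent', and for the remaining characters it is 'present'.
C1 (derived state 'absent') is shared by all ingroup taxa — unites the whole ingroup.
C2 groups C and W, which is incompatible with the clades supported by the remaining characters; treating it as convergent (homoplasy) costs fewer steps than any alternative tree.
C3 (derived state 'present') is shared by C, G, H, M, and V — a synapomorphy uniting that clade.
C4 (derived state 'absent') is shared by G and V — a synapomorphy uniting that clade.
C5: derived state 'present' in G only — an autapomorphy, so it tells us nothing about relationships among taxa.
C6: derived state 'absent' in C, H, and M only — synapomorphy for {C, H, M}.
C7: derived state 'present' in M only — an autapomorphy, so it tells us nothing about relationships among taxa.
Only H and M show the derived state 'present' for C8, supporting them as a clade.
Most parsimonious ingroup topology: (W,((V,G),((M,H),C))).
G and V form a cherry on this tree, so they are sister taxa.

V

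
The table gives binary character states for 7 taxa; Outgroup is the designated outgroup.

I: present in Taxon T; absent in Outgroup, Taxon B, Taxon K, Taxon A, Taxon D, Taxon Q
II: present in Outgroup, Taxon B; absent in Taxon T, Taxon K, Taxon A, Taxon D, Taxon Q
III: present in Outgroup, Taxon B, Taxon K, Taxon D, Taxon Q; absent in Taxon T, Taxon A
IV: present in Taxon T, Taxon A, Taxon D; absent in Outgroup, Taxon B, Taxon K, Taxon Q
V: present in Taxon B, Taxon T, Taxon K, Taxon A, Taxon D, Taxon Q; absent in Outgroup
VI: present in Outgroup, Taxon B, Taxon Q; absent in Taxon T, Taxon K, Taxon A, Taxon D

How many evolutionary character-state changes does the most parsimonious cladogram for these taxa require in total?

Character polarity is set by the outgroup: the derived state is whichever differs from the outgroup's state, so for II, III, VI the derived state is 'absent', and for the remaining characters it is 'present'.
I (derived state 'present') is unique to Taxon T (autapomorphy; uninformative for grouping).
Only Taxon A, Taxon D, Taxon K, Taxon Q, and Taxon T show the derived state 'absent' for II, supporting them as a clade.
III: derived state 'absent' in Taxon A and Taxon T only — synapomorphy for {Taxon A, Taxon T}.
IV (derived state 'present') is shared by Taxon A, Taxon D, and Taxon T — a synapomorphy uniting that clade.
All ingroup taxa share the derived state 'present' for V; it defines the ingroup but does not resolve relationships within it.
VI: derived state 'absent' in Taxon A, Taxon D, Taxon K, and Taxon T only — synapomorphy for {Taxon A, Taxon D, Taxon K, Taxon T}.
Most parsimonious ingroup topology: (Taxon B,((((Taxon T,Taxon A),Taxon D),Taxon K),Taxon Q)).
Changes per character on this tree: I: 1; II: 1; III: 1; IV: 1; V: 1; VI: 1.
Total = 6.

6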